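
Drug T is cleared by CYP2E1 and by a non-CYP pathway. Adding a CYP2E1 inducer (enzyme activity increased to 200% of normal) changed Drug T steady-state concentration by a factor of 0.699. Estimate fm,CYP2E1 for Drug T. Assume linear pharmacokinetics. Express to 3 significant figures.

Write x for the fraction cleared via CYP2E1. The observed steady-state concentration change means clearance rose to 1/0.699 = 1.431 of baseline.
Setting x·2 + (1 − x) = 1.431 and solving: x = (1.431 − 1)/(2 − 1) = 0.431.

0.431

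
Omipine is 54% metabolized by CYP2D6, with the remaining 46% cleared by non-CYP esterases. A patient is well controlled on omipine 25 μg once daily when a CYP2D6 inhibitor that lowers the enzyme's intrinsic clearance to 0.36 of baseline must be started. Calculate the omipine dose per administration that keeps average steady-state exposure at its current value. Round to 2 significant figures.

The CYP2D6 pathway (54% of clearance) falls to 0.36× activity: 0.54 × 0.36 = 0.1944.
The remaining 46% of clearance is unaffected.
Relative clearance = 0.1944 + 0.46 = 0.6544.
To maintain the same steady-state level, dose must scale with clearance: new dose = 25 × 0.6544 = 16 μg.

16 μg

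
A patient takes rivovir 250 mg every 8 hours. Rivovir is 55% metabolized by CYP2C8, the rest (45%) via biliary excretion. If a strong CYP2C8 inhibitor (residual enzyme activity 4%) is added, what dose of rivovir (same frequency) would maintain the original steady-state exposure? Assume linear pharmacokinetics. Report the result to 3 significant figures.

The CYP2C8 pathway (55% of clearance) is reduced to 0.04× activity: 0.55 × 0.04 = 0.022.
Non-CYP routes (45%) are unchanged.
New clearance relative to baseline: 0.022 + 0.45 = 0.472.
To maintain the same steady-state level, dose must scale with clearance: new dose = 250 × 0.472 = 118 mg.

118 mg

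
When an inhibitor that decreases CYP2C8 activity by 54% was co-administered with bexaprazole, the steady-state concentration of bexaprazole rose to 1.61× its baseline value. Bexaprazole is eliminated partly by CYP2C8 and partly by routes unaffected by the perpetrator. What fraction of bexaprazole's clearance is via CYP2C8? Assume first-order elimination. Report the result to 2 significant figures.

0.70

CL'/CL = 1 / 1.61 = 0.6211
0.46·fm + (1 − fm) = 0.6211
fm = (0.6211 − 1) / (0.46 − 1) = 0.70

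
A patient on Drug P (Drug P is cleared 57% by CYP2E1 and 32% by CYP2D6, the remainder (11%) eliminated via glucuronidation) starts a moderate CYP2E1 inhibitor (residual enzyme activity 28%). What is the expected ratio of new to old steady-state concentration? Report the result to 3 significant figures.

The CYP2E1 pathway (57% of clearance) is reduced to 0.28× activity: 0.57 × 0.28 = 0.1596.
CYP2D6 (32%) and the residual 11% are unaffected.
CL_new/CL_old = 0.1596 + 0.32 + 0.11 = 0.5896.
Steady-state concentration ratio = CL_old/CL_new = 1 / 0.5896 = 1.70.

1.70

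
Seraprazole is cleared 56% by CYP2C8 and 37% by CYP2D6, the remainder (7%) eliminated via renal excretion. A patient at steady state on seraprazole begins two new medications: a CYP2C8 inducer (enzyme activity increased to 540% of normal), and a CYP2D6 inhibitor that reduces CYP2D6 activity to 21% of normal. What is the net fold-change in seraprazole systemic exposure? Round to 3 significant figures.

0.315

The CYP2C8 pathway (56% of clearance) is boosted to 5.4× activity: 0.56 × 5.4 = 3.024.
The CYP2D6 pathway (37% of clearance) drops to 0.21× activity: 0.37 × 0.21 = 0.0777.
Non-CYP routes (7%) are unchanged.
New clearance relative to baseline: 3.024 + 0.0777 + 0.07 = 3.1717.
Net systemic exposure ratio = 1 / 3.1717 = 0.315.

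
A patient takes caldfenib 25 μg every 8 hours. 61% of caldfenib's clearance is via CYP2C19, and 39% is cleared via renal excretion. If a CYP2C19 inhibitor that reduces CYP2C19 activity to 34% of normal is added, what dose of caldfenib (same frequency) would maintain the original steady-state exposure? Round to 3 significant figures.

The CYP2C19 pathway (61% of clearance) is reduced to 0.34× activity: 0.61 × 0.34 = 0.2074.
Non-CYP routes (39%) are unchanged.
Relative clearance = 0.2074 + 0.39 = 0.5974.
Exposure is unchanged when dose changes in proportion to clearance. New dose = 25 μg × 0.5974 = 14.9 μg.

14.9 μg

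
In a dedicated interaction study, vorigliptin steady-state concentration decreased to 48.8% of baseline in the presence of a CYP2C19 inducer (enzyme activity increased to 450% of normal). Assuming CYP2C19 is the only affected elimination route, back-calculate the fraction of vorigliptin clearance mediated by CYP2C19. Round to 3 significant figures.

CL'/CL = 1 / 0.488 = 2.049
4.5·fm + (1 − fm) = 2.049
fm = (2.049 − 1) / (4.5 − 1) = 0.300

0.300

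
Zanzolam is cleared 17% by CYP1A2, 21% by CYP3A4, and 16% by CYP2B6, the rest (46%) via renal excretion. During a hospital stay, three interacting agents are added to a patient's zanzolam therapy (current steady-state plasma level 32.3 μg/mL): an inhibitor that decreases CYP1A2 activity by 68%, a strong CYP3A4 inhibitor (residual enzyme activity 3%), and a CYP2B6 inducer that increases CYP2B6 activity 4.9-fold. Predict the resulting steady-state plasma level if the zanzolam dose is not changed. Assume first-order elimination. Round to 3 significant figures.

CYP1A2: 0.17 × 0.32 = 0.0544
CYP3A4: 0.21 × 0.03 = 0.0063
CYP2B6: 0.16 × 4.9 = 0.784
Other: 0.46 (unchanged)
Relative clearance = 0.0544 + 0.0063 + 0.784 + 0.46 = 1.3047.
Steady-state plasma level ∝ 1/CL: new value = 32.3 / 1.3047 = 24.8 μg/mL.

24.8 μg/mL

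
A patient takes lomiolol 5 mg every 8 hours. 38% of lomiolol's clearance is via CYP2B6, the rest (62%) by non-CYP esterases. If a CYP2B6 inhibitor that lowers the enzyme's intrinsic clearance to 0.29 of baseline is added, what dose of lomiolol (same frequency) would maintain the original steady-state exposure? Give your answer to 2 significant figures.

3.7 mg

CYP2B6: 0.38 × 0.29 = 0.1102
Other: 0.62 (unchanged)
CL_new/CL_old = 0.1102 + 0.62 = 0.7302.
Css,avg = (dose rate)/CL, so holding Css fixed requires dose ∝ CL: 5 × 0.7302 = 3.7 mg.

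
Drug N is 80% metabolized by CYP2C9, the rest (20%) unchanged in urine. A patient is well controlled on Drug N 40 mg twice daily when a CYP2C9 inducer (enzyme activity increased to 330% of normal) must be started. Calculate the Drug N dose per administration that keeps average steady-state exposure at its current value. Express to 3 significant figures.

The CYP2C9 pathway (80% of clearance) rises to 3.3× activity: 0.8 × 3.3 = 2.64.
Non-CYP routes (20%) are unchanged.
New clearance relative to baseline: 2.64 + 0.2 = 2.84.
To maintain the same steady-state level, dose must scale with clearance: new dose = 40 × 2.84 = 114 mg.

114 mg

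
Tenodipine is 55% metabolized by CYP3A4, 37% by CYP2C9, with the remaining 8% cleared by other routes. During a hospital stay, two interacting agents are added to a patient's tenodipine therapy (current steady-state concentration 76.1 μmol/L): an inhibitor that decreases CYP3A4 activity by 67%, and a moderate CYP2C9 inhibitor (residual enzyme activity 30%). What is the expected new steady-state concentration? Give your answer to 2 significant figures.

2.0 × 10² μmol/L

The CYP3A4 pathway (55% of clearance) drops to 0.33× activity: 0.55 × 0.33 = 0.1815.
The CYP2C9 pathway (37% of clearance) drops to 0.3× activity: 0.37 × 0.3 = 0.111.
The remaining 8% of clearance is unaffected.
CL_new/CL_old = 0.1815 + 0.111 + 0.08 = 0.3725.
Steady-state concentration ∝ 1/CL: new value = 76.1 / 0.3725 = 2.0 × 10² μmol/L.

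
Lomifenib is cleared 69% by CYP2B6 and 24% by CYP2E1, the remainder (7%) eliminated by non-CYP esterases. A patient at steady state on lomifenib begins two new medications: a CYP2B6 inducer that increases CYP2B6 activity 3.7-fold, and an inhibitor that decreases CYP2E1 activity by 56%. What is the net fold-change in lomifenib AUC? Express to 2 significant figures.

The CYP2B6 pathway (69% of clearance) increases to 3.7× activity: 0.69 × 3.7 = 2.553.
The CYP2E1 pathway (24% of clearance) is reduced to 0.44× activity: 0.24 × 0.44 = 0.1056.
The remaining 7% of clearance is unaffected.
New clearance relative to baseline: 2.553 + 0.1056 + 0.07 = 2.7286.
AUC ∝ 1/CL: fold-change = 1 / 2.7286 = 0.37.

0.37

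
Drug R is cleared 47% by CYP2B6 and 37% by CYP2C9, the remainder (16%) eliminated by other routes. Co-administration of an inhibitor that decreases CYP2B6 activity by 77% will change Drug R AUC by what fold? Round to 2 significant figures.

1.6

CYP2B6: 0.47 × 0.23 = 0.1081
CYP2C9: 0.37 (unchanged)
Other: 0.16 (unchanged)
Relative clearance = 0.1081 + 0.37 + 0.16 = 0.6381.
AUC ratio = CL_old/CL_new = 1 / 0.6381 = 1.6.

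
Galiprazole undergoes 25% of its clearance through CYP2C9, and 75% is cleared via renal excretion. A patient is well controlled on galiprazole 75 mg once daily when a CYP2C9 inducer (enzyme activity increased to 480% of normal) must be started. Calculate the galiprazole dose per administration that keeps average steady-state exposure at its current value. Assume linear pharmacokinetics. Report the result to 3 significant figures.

The CYP2C9 pathway (25% of clearance) increases to 4.8× activity: 0.25 × 4.8 = 1.2.
Non-CYP routes (75%) are unchanged.
Relative clearance = 1.2 + 0.75 = 1.95.
Css,avg = (dose rate)/CL, so holding Css fixed requires dose ∝ CL: 75 × 1.95 = 146 mg.

146 mg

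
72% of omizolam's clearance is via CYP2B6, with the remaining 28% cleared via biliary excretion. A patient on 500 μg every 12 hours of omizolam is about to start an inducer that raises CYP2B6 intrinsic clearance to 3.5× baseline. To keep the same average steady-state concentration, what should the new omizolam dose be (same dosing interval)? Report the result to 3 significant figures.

The CYP2B6 pathway (72% of clearance) is boosted to 3.5× activity: 0.72 × 3.5 = 2.52.
Non-CYP routes (28%) are unchanged.
New clearance relative to baseline: 2.52 + 0.28 = 2.8.
Css,avg = (dose rate)/CL, so holding Css fixed requires dose ∝ CL: 500 × 2.8 = 1.40 × 10³ μg.

1.40 × 10³ μg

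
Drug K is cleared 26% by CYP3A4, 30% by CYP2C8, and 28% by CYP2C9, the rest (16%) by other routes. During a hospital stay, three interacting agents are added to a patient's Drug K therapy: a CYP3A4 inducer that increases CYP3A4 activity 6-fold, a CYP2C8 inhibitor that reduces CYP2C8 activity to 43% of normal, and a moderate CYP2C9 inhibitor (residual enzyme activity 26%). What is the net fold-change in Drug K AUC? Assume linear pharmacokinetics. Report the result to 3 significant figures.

0.520

CYP3A4: 0.26 × 6 = 1.56
CYP2C8: 0.3 × 0.43 = 0.129
CYP2C9: 0.28 × 0.26 = 0.0728
Other: 0.16 (unchanged)
New clearance relative to baseline: 1.56 + 0.129 + 0.0728 + 0.16 = 1.9218.
Because AUC varies inversely with clearance, the combined effect is 1 / 1.9218 = 0.520.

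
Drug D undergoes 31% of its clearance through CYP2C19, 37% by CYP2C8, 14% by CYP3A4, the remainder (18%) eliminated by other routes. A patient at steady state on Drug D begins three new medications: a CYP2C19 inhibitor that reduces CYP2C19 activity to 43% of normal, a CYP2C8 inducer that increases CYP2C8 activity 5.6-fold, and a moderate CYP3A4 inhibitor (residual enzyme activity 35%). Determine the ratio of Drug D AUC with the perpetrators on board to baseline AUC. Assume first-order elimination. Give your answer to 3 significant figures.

0.411

The CYP2C19 pathway (31% of clearance) is reduced to 0.43× activity: 0.31 × 0.43 = 0.1333.
The CYP2C8 pathway (37% of clearance) increases to 5.6× activity: 0.37 × 5.6 = 2.072.
The CYP3A4 pathway (14% of clearance) falls to 0.35× activity: 0.14 × 0.35 = 0.049.
The remaining 18% of clearance is unaffected.
CL_new/CL_old = 0.1333 + 2.072 + 0.049 + 0.18 = 2.4343.
AUC ∝ 1/CL: fold-change = 1 / 2.4343 = 0.411.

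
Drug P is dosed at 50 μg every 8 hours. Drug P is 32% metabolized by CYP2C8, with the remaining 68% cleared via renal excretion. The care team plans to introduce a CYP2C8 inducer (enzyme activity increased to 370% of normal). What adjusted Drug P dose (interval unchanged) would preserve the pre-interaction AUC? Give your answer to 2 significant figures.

CYP2C8: 0.32 × 3.7 = 1.184
Other: 0.68 (unchanged)
CL_new/CL_old = 1.184 + 0.68 = 1.864.
To maintain the same steady-state level, dose must scale with clearance: new dose = 50 × 1.864 = 93 μg.

93 μg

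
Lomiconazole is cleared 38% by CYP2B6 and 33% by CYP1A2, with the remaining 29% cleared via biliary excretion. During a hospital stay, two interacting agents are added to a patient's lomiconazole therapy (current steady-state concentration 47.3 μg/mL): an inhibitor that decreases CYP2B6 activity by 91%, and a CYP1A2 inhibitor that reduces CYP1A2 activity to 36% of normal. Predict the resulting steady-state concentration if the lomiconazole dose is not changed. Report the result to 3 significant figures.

The CYP2B6 pathway (38% of clearance) is reduced to 0.09× activity: 0.38 × 0.09 = 0.0342.
The CYP1A2 pathway (33% of clearance) is reduced to 0.36× activity: 0.33 × 0.36 = 0.1188.
Non-CYP routes (29%) are unchanged.
Relative clearance = 0.0342 + 0.1188 + 0.29 = 0.443.
Steady-state concentration ∝ 1/CL: new value = 47.3 / 0.443 = 107 μg/mL.

107 μg/mL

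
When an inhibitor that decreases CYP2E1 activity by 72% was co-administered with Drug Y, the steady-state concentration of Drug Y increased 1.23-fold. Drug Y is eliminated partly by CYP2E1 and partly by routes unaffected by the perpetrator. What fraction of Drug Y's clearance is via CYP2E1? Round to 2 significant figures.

0.26

Call the CYP2E1 fraction fm. After the interaction, CL_new/CL_old = fm × 0.28 + (1 − fm).
Steady-state concentration ratio = 1 / (new CL fraction), so new CL fraction = 1 / 1.23 = 0.813.
fm × 0.28 + 1 − fm = 0.813  ⇒  fm × (0.28 − 1) = −0.187  ⇒  fm = 0.26.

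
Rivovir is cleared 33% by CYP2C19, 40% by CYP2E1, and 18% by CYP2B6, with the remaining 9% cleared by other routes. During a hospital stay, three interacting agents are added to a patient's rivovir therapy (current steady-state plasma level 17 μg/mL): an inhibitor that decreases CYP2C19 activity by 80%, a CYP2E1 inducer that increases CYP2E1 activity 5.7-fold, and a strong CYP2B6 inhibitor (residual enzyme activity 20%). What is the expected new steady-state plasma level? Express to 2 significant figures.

6.9 μg/mL

The CYP2C19 pathway (33% of clearance) drops to 0.2× activity: 0.33 × 0.2 = 0.066.
The CYP2E1 pathway (40% of clearance) rises to 5.7× activity: 0.4 × 5.7 = 2.28.
The CYP2B6 pathway (18% of clearance) falls to 0.2× activity: 0.18 × 0.2 = 0.036.
Non-CYP routes (9%) are unchanged.
New clearance relative to baseline: 0.066 + 2.28 + 0.036 + 0.09 = 2.472.
New steady-state plasma level = 17 / 2.472 = 6.9 μg/mL (concentration scales inversely with clearance).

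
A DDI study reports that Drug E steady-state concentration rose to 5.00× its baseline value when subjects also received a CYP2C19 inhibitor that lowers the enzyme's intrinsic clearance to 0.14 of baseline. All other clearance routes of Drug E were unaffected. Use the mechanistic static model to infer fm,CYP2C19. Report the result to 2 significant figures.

Call the CYP2C19 fraction fm. After the interaction, CL_new/CL_old = fm × 0.14 + (1 − fm).
Steady-state concentration ratio = 1 / (new CL fraction), so new CL fraction = 1 / 5.00 = 0.2.
fm × 0.14 + 1 − fm = 0.2  ⇒  fm × (0.14 − 1) = −0.8  ⇒  fm = 0.93.

0.93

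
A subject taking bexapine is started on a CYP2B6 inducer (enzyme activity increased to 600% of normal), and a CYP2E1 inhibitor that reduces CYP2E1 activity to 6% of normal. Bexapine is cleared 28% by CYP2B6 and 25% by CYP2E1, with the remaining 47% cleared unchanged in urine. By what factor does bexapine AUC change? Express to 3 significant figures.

CYP2B6: 0.28 × 6 = 1.68
CYP2E1: 0.25 × 0.06 = 0.015
Other: 0.47 (unchanged)
New clearance relative to baseline: 1.68 + 0.015 + 0.47 = 2.165.
AUC ∝ 1/CL: fold-change = 1 / 2.165 = 0.462.

0.462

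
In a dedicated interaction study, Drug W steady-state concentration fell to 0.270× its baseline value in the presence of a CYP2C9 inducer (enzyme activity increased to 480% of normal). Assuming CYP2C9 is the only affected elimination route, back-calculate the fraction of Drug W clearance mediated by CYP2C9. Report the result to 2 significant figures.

CL'/CL = 1 / 0.270 = 3.704
4.8·fm + (1 − fm) = 3.704
fm = (3.704 − 1) / (4.8 − 1) = 0.71

0.71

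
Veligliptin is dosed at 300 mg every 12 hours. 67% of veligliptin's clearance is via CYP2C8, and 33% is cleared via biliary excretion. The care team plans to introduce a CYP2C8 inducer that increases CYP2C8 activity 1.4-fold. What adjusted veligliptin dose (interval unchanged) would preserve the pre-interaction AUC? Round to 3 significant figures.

380 mg

CYP2C8: 0.67 × 1.4 = 0.938
Other: 0.33 (unchanged)
Relative clearance = 0.938 + 0.33 = 1.268.
Css,avg = (dose rate)/CL, so holding Css fixed requires dose ∝ CL: 300 × 1.268 = 380 mg.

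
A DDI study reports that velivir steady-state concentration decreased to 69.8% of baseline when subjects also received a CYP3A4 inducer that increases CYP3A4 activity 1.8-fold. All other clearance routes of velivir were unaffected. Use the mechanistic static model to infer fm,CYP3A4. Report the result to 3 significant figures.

0.541

Write x for the fraction cleared via CYP3A4. The observed steady-state concentration change means clearance rose to 1/0.698 = 1.433 of baseline.
Only the CYP3A4 route changed, so 1.433 = x·1.8 + (1 − x), giving x = 0.541.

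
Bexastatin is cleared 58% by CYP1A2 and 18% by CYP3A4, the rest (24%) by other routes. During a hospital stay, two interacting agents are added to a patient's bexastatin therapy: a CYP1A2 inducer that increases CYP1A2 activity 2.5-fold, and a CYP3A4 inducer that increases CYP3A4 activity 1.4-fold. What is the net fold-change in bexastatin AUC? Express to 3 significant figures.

CYP1A2: 0.58 × 2.5 = 1.45
CYP3A4: 0.18 × 1.4 = 0.252
Other: 0.24 (unchanged)
New clearance relative to baseline: 1.45 + 0.252 + 0.24 = 1.942.
Net AUC ratio = 1 / 1.942 = 0.515.

0.515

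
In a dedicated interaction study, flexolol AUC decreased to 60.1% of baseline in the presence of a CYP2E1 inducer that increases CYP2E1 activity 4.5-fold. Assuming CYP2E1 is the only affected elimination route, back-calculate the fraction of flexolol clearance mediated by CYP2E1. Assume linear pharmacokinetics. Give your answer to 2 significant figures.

Let fm be the CYP2E1 fraction. New clearance relative to baseline = fm × 4.5 + (1 − fm).
AUC ratio = 1 / (new CL fraction), so new CL fraction = 1 / 0.601 = 1.664.
fm × 4.5 + 1 − fm = 1.664  ⇒  fm × (4.5 − 1) = 0.6639  ⇒  fm = 0.19.

0.19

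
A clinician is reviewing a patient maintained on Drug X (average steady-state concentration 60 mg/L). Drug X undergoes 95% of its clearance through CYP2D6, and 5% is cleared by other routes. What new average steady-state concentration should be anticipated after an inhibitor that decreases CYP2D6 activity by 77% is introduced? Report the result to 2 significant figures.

The CYP2D6 pathway (95% of clearance) falls to 0.23× activity: 0.95 × 0.23 = 0.2185.
The remaining 5% of clearance is unaffected.
CL_new/CL_old = 0.2185 + 0.05 = 0.2685.
New average steady-state concentration = baseline ÷ relative clearance = 60 / 0.2685 = 2.2 × 10² mg/L.

2.2 × 10² mg/L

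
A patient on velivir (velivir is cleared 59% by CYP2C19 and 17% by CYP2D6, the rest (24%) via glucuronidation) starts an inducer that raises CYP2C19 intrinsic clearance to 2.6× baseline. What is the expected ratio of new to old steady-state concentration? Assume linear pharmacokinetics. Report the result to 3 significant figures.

The CYP2C19 pathway (59% of clearance) is boosted to 2.6× activity: 0.59 × 2.6 = 1.534.
CYP2D6 (17%) and the residual 24% are unaffected.
CL_new/CL_old = 1.534 + 0.17 + 0.24 = 1.944.
Steady-state concentration is inversely proportional to clearance, so the fold-change is 1 / 1.944 = 0.514.

0.514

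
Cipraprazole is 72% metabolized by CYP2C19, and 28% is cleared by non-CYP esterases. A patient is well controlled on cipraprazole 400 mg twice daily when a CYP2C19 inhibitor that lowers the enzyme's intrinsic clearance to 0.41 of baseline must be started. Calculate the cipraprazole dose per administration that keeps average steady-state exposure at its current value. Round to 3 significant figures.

230 mg

CYP2C19: 0.72 × 0.41 = 0.2952
Other: 0.28 (unchanged)
Relative clearance = 0.2952 + 0.28 = 0.5752.
Exposure is unchanged when dose changes in proportion to clearance. New dose = 400 mg × 0.5752 = 230 mg.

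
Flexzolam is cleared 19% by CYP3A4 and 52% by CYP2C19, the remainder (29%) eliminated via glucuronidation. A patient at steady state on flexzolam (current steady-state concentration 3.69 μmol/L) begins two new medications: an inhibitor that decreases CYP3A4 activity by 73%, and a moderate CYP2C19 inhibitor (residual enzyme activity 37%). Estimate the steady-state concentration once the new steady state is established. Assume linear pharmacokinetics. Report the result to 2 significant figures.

The CYP3A4 pathway (19% of clearance) falls to 0.27× activity: 0.19 × 0.27 = 0.0513.
The CYP2C19 pathway (52% of clearance) is reduced to 0.37× activity: 0.52 × 0.37 = 0.1924.
Non-CYP routes (29%) are unchanged.
CL_new/CL_old = 0.0513 + 0.1924 + 0.29 = 0.5337.
Dividing the baseline by the relative clearance: 3.69 / 0.5337 = 6.9 μmol/L.

6.9 μmol/L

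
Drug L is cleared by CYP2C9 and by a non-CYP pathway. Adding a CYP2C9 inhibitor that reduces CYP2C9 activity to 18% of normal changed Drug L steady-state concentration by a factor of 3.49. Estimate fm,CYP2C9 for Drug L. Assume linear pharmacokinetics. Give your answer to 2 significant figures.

0.87

Let fm be the CYP2C9 fraction. New clearance relative to baseline = fm × 0.18 + (1 − fm).
Steady-state concentration ratio = 1 / (new CL fraction), so new CL fraction = 1 / 3.49 = 0.2865.
fm × 0.18 + 1 − fm = 0.2865  ⇒  fm × (0.18 − 1) = −0.7135  ⇒  fm = 0.87.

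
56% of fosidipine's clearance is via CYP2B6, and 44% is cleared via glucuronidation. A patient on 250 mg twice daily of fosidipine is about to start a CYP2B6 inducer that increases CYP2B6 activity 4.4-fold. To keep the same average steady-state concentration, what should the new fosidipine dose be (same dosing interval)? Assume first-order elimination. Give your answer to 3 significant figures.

726 mg

The CYP2B6 pathway (56% of clearance) rises to 4.4× activity: 0.56 × 4.4 = 2.464.
Non-CYP routes (44%) are unchanged.
CL_new/CL_old = 2.464 + 0.44 = 2.904.
Exposure is unchanged when dose changes in proportion to clearance. New dose = 250 mg × 2.904 = 726 mg.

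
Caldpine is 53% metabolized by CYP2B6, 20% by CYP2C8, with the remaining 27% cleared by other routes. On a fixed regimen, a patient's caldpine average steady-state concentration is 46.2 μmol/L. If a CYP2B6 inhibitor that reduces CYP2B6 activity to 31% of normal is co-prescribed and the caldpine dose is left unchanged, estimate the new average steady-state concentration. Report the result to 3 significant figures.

CYP2B6: 0.53 × 0.31 = 0.1643
CYP2C8: 0.2 (unchanged)
Other: 0.27 (unchanged)
Relative clearance = 0.1643 + 0.2 + 0.27 = 0.6343.
With dosing unchanged, average steady-state concentration scales as 1/CL: 46.2 / 0.6343 = 72.8 μmol/L.

72.8 μmol/L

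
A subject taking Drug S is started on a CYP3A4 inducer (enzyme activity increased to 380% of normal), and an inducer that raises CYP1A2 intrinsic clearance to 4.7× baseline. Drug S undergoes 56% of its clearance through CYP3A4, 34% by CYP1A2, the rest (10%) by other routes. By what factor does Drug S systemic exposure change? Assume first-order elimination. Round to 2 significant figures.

0.26

The CYP3A4 pathway (56% of clearance) increases to 3.8× activity: 0.56 × 3.8 = 2.128.
The CYP1A2 pathway (34% of clearance) increases to 4.7× activity: 0.34 × 4.7 = 1.598.
The remaining 10% of clearance is unaffected.
Relative clearance = 2.128 + 1.598 + 0.1 = 3.826.
Because systemic exposure varies inversely with clearance, the combined effect is 1 / 3.826 = 0.26.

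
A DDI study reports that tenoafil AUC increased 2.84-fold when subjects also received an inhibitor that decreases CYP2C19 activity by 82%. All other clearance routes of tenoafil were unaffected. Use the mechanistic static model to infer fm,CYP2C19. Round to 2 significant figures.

Let fm be the CYP2C19 fraction. New clearance relative to baseline = fm × 0.18 + (1 − fm).
AUC ratio = 1 / (new CL fraction), so new CL fraction = 1 / 2.84 = 0.3521.
fm × 0.18 + 1 − fm = 0.3521  ⇒  fm × (0.18 − 1) = −0.6479  ⇒  fm = 0.79.

0.79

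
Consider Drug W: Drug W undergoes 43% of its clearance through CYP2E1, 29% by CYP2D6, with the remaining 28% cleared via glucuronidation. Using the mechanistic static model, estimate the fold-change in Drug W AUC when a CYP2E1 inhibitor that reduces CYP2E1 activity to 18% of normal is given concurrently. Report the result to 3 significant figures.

The CYP2E1 pathway (43% of clearance) drops to 0.18× activity: 0.43 × 0.18 = 0.0774.
CYP2D6 (29%) and the residual 28% are unaffected.
CL_new/CL_old = 0.0774 + 0.29 + 0.28 = 0.6474.
AUC ratio = CL_old/CL_new = 1 / 0.6474 = 1.54.

1.54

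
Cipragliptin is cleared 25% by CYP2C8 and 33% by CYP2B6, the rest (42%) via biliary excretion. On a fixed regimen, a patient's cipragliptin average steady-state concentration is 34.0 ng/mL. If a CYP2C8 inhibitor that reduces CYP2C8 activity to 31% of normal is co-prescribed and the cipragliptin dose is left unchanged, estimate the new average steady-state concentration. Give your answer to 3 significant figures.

41.1 ng/mL

The CYP2C8 pathway (25% of clearance) falls to 0.31× activity: 0.25 × 0.31 = 0.0775.
CYP2B6 (33%) and the residual 42% are unaffected.
New clearance relative to baseline: 0.0775 + 0.33 + 0.42 = 0.8275.
New average steady-state concentration = baseline ÷ relative clearance = 34.0 / 0.8275 = 41.1 ng/mL.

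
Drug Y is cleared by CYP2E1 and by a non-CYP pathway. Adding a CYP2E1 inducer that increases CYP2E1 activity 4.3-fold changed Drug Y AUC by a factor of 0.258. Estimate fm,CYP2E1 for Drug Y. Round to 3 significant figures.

0.872

Write x for the fraction cleared via CYP2E1. The observed AUC change means clearance rose to 1/0.258 = 3.876 of baseline.
Only the CYP2E1 route changed, so 3.876 = x·4.3 + (1 − x), giving x = 0.872.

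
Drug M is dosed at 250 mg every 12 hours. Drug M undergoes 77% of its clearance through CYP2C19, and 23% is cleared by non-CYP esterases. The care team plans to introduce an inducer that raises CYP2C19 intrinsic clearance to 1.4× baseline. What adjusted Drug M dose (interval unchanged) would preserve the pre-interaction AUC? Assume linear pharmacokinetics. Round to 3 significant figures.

The CYP2C19 pathway (77% of clearance) rises to 1.4× activity: 0.77 × 1.4 = 1.078.
The remaining 23% of clearance is unaffected.
Relative clearance = 1.078 + 0.23 = 1.308.
Css,avg = (dose rate)/CL, so holding Css fixed requires dose ∝ CL: 250 × 1.308 = 327 mg.

327 mg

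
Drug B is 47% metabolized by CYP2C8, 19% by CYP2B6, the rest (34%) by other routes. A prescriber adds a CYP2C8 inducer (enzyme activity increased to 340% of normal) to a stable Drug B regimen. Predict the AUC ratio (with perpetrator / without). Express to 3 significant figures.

The CYP2C8 pathway (47% of clearance) is boosted to 3.4× activity: 0.47 × 3.4 = 1.598.
CYP2B6 (19%) and the residual 34% are unaffected.
Relative clearance = 1.598 + 0.19 + 0.34 = 2.128.
Since AUC ∝ 1/CL, the ratio is 1 / 2.128 = 0.470.

0.470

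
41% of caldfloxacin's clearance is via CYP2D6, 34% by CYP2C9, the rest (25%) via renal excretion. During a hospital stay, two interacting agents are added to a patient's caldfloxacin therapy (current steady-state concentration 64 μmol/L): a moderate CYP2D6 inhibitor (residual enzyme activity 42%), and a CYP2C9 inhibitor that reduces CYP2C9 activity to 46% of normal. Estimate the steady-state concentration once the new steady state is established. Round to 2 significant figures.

1.1 × 10² μmol/L

The CYP2D6 pathway (41% of clearance) is reduced to 0.42× activity: 0.41 × 0.42 = 0.1722.
The CYP2C9 pathway (34% of clearance) falls to 0.46× activity: 0.34 × 0.46 = 0.1564.
Non-CYP routes (25%) are unchanged.
New clearance relative to baseline: 0.1722 + 0.1564 + 0.25 = 0.5786.
Dividing the baseline by the relative clearance: 64 / 0.5786 = 1.1 × 10² μmol/L.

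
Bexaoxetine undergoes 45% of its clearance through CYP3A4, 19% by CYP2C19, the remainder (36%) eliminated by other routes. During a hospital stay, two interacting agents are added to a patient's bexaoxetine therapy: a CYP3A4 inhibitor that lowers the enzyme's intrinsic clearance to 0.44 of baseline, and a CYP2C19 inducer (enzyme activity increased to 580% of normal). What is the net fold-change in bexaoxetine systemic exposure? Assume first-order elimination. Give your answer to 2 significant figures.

The CYP3A4 pathway (45% of clearance) is reduced to 0.44× activity: 0.45 × 0.44 = 0.198.
The CYP2C19 pathway (19% of clearance) rises to 5.8× activity: 0.19 × 5.8 = 1.102.
Non-CYP routes (36%) are unchanged.
Relative clearance = 0.198 + 1.102 + 0.36 = 1.66.
Net systemic exposure ratio = 1 / 1.66 = 0.60.

0.60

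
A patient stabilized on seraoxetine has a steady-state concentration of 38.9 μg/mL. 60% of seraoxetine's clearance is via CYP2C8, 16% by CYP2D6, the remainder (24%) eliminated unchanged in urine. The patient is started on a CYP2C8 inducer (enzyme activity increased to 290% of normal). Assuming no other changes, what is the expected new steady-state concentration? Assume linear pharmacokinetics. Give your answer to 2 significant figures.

CYP2C8: 0.6 × 2.9 = 1.74
CYP2D6: 0.16 (unchanged)
Other: 0.24 (unchanged)
CL_new/CL_old = 1.74 + 0.16 + 0.24 = 2.14.
With dosing unchanged, steady-state concentration scales as 1/CL: 38.9 / 2.14 = 18 μg/mL.

18 μg/mL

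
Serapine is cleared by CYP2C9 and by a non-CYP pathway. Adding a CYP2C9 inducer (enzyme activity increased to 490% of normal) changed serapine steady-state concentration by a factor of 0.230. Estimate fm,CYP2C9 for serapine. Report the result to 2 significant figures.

Let fm be the CYP2C9 fraction. New clearance relative to baseline = fm × 4.9 + (1 − fm).
Steady-state concentration ratio = 1 / (new CL fraction), so new CL fraction = 1 / 0.230 = 4.348.
fm × 4.9 + 1 − fm = 4.348  ⇒  fm × (4.9 − 1) = 3.348  ⇒  fm = 0.86.

0.86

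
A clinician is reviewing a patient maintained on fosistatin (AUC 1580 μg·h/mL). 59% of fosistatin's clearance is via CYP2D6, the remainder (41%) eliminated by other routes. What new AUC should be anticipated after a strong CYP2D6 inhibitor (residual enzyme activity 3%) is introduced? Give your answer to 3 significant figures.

3.69 × 10³ μg·h/mL

The CYP2D6 pathway (59% of clearance) is reduced to 0.03× activity: 0.59 × 0.03 = 0.0177.
Non-CYP routes (41%) are unchanged.
Relative clearance = 0.0177 + 0.41 = 0.4277.
AUC ∝ 1/CL, so new value = 1580 / 0.4277 = 3.69 × 10³ μg·h/mL.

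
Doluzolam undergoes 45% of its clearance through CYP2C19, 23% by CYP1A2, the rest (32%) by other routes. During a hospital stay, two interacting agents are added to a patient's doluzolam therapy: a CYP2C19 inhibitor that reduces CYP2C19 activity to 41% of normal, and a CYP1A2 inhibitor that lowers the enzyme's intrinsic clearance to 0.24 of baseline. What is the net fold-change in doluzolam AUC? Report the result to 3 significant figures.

CYP2C19: 0.45 × 0.41 = 0.1845
CYP1A2: 0.23 × 0.24 = 0.0552
Other: 0.32 (unchanged)
Relative clearance = 0.1845 + 0.0552 + 0.32 = 0.5597.
Net AUC ratio = 1 / 0.5597 = 1.79.

1.79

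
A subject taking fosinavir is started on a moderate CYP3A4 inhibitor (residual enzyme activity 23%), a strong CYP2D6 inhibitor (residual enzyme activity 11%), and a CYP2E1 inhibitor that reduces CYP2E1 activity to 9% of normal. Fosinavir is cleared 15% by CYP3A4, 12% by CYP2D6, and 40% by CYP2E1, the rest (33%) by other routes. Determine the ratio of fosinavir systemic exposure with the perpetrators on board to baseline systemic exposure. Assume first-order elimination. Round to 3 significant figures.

2.42

CYP3A4: 0.15 × 0.23 = 0.0345
CYP2D6: 0.12 × 0.11 = 0.0132
CYP2E1: 0.4 × 0.09 = 0.036
Other: 0.33 (unchanged)
Relative clearance = 0.0345 + 0.0132 + 0.036 + 0.33 = 0.4137.
Net systemic exposure ratio = 1 / 0.4137 = 2.42.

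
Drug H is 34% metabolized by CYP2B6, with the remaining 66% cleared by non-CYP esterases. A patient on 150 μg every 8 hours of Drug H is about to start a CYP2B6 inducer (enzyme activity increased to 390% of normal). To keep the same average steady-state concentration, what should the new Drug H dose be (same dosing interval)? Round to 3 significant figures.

CYP2B6: 0.34 × 3.9 = 1.326
Other: 0.66 (unchanged)
CL_new/CL_old = 1.326 + 0.66 = 1.986.
Exposure is unchanged when dose changes in proportion to clearance. New dose = 150 μg × 1.986 = 298 μg.

298 μg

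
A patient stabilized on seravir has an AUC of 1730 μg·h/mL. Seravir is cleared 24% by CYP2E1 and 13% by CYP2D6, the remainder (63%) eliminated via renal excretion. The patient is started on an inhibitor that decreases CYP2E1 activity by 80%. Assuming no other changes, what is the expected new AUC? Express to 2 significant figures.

CYP2E1: 0.24 × 0.2 = 0.048
CYP2D6: 0.13 (unchanged)
Other: 0.63 (unchanged)
CL_new/CL_old = 0.048 + 0.13 + 0.63 = 0.808.
New AUC = baseline ÷ relative clearance = 1730 / 0.808 = 2.1 × 10³ μg·h/mL.

2.1 × 10³ μg·h/mL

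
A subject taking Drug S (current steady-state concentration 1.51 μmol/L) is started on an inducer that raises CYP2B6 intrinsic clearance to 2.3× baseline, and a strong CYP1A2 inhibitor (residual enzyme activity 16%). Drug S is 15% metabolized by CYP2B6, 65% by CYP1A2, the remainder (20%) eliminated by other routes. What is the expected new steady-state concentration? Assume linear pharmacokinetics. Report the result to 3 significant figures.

CYP2B6: 0.15 × 2.3 = 0.345
CYP1A2: 0.65 × 0.16 = 0.104
Other: 0.2 (unchanged)
Relative clearance = 0.345 + 0.104 + 0.2 = 0.649.
Steady-state concentration ∝ 1/CL: new value = 1.51 / 0.649 = 2.33 μmol/L.

2.33 μmol/L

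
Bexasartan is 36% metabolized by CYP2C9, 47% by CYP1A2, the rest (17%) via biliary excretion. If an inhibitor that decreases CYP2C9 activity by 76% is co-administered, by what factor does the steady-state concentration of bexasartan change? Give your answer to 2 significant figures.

1.4

CYP2C9: 0.36 × 0.24 = 0.0864
CYP1A2: 0.47 (unchanged)
Other: 0.17 (unchanged)
CL_new/CL_old = 0.0864 + 0.47 + 0.17 = 0.7264.
Since steady-state concentration ∝ 1/CL, the ratio is 1 / 0.7264 = 1.4.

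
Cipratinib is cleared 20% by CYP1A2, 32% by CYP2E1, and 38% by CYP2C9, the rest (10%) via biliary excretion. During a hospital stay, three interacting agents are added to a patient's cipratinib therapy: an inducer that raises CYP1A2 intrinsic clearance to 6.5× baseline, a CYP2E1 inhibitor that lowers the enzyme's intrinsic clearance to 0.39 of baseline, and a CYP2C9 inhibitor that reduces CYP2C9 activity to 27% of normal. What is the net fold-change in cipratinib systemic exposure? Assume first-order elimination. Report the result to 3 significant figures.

The CYP1A2 pathway (20% of clearance) increases to 6.5× activity: 0.2 × 6.5 = 1.3.
The CYP2E1 pathway (32% of clearance) is reduced to 0.39× activity: 0.32 × 0.39 = 0.1248.
The CYP2C9 pathway (38% of clearance) falls to 0.27× activity: 0.38 × 0.27 = 0.1026.
Non-CYP routes (10%) are unchanged.
Relative clearance = 1.3 + 0.1248 + 0.1026 + 0.1 = 1.6274.
Net systemic exposure ratio = 1 / 1.6274 = 0.614.

0.614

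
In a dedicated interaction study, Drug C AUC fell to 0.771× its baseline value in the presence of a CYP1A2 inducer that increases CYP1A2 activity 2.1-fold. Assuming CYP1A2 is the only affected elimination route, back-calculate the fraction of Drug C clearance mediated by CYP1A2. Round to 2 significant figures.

CL'/CL = 1 / 0.771 = 1.297
2.1·fm + (1 − fm) = 1.297
fm = (1.297 − 1) / (2.1 − 1) = 0.27

0.27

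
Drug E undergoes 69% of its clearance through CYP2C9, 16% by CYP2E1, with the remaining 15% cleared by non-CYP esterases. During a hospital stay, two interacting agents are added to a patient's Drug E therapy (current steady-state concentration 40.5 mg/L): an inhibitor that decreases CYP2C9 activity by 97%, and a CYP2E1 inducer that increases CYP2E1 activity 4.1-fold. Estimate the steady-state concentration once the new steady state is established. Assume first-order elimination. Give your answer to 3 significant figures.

CYP2C9: 0.69 × 0.03 = 0.0207
CYP2E1: 0.16 × 4.1 = 0.656
Other: 0.15 (unchanged)
Relative clearance = 0.0207 + 0.656 + 0.15 = 0.8267.
Dividing the baseline by the relative clearance: 40.5 / 0.8267 = 49.0 mg/L.

49.0 mg/L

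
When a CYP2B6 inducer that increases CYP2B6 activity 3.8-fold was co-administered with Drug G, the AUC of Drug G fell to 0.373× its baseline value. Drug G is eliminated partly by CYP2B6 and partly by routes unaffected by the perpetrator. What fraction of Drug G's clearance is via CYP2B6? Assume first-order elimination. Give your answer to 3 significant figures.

0.600

Call the CYP2B6 fraction fm. After the interaction, CL_new/CL_old = fm × 3.8 + (1 − fm).
AUC ratio = 1 / (new CL fraction), so new CL fraction = 1 / 0.373 = 2.681.
fm × 3.8 + 1 − fm = 2.681  ⇒  fm × (3.8 − 1) = 1.681  ⇒  fm = 0.600.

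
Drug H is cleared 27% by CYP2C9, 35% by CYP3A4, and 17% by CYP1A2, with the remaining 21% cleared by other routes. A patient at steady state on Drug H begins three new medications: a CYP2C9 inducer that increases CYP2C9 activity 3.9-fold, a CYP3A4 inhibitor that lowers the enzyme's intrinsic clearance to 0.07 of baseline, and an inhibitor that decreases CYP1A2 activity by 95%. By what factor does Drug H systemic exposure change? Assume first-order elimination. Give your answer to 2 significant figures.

CYP2C9: 0.27 × 3.9 = 1.053
CYP3A4: 0.35 × 0.07 = 0.0245
CYP1A2: 0.17 × 0.05 = 0.0085
Other: 0.21 (unchanged)
CL_new/CL_old = 1.053 + 0.0245 + 0.0085 + 0.21 = 1.296.
Because systemic exposure varies inversely with clearance, the combined effect is 1 / 1.296 = 0.77.

0.77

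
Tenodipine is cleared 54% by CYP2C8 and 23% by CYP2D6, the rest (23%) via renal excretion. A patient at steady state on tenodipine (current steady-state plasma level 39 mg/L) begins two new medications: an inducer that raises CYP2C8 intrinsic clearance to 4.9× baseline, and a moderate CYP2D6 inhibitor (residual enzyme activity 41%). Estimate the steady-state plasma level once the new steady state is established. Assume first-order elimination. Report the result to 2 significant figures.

13 mg/L

The CYP2C8 pathway (54% of clearance) increases to 4.9× activity: 0.54 × 4.9 = 2.646.
The CYP2D6 pathway (23% of clearance) is reduced to 0.41× activity: 0.23 × 0.41 = 0.0943.
Non-CYP routes (23%) are unchanged.
CL_new/CL_old = 2.646 + 0.0943 + 0.23 = 2.9703.
Dividing the baseline by the relative clearance: 39 / 2.9703 = 13 mg/L.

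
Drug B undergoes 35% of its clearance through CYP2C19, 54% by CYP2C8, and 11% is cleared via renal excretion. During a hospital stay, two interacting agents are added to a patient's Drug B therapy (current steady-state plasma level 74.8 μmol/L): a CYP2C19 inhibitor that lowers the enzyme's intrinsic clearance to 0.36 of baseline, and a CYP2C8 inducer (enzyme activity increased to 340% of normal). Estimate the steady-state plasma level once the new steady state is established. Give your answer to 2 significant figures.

36 μmol/L

CYP2C19: 0.35 × 0.36 = 0.126
CYP2C8: 0.54 × 3.4 = 1.836
Other: 0.11 (unchanged)
Relative clearance = 0.126 + 1.836 + 0.11 = 2.072.
New steady-state plasma level = 74.8 / 2.072 = 36 μmol/L (concentration scales inversely with clearance).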